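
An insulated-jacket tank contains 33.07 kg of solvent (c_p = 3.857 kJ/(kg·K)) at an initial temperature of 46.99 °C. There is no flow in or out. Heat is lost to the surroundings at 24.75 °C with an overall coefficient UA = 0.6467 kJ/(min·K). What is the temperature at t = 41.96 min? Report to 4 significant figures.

First-law balance (no shaft work): M c_p dT/dt = −UA(T − T_amb).
dT/dt = (T_ss − T)/τ with T_ss = T_amb = 24.7500 °C, τ = M c_p/UA = 33.07·3.857/0.6467 = 197.234 min.
Integrating: T(t) = T_ss + (T₀ − T_ss) e^(−t/τ).
T(41.96) = 24.7500 + (22.2400)·0.808364 = 42.7280 °C.

42.73 °C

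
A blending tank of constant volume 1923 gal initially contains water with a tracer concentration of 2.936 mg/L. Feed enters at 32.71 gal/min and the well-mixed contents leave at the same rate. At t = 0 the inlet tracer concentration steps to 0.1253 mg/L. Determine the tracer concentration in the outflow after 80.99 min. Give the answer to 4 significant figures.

Accumulation = in − out for the solute gives V dC/dt = Q(C_in − C).
Time constant τ = V/Q = 1923/32.71 = 58.7894 min.
C approaches C_in exponentially: C(t) = C_in + (C₀ − C_in) e^(−t/τ).
C(80.99) = 0.1253 + (2.936 − 0.1253)·e^(−80.99/58.7894) = 0.1253 + (2.81070)·0.252175 = 0.834090 mg/L.

0.8341 mg/L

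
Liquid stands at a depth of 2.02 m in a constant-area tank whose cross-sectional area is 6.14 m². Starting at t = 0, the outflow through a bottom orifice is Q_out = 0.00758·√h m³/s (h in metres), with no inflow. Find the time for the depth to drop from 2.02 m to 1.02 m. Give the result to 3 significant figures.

A dh/dt = −Q_out = −0.00758 √h.
This is separable: 2 d(√h)/dt = −0.00758/A, so √h = √h₀ − (0.00758/(2A)) t.
t = 2A(√h₀ − √h)/0.00758 = 2·6.14·(√2.02 − √1.02)/0.00758
  = 12.280 × (1.4213 − 1.0100) / 0.00758 = 666.35 s.

666 s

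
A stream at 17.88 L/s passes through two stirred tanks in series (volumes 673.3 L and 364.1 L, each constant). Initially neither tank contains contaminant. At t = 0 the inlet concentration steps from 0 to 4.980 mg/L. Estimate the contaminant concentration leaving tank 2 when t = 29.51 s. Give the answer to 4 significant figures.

1.404 mg/L

Species balance on tank i: dCᵢ/dt = (Cᵢ₋₁ − Cᵢ)/τᵢ with τᵢ = Vᵢ/Q.
τ₁ = 673.3/17.88 = 37.6566 s; τ₂ = 364.1/17.88 = 20.3635 s.
Solving the cascade with C₁(0)=C₂(0)=0 gives C₂(t) = C_in[1 − (τ₁ e^(−t/τ₁) − τ₂ e^(−t/τ₂))/(τ₁ − τ₂)].
At t = 29.51: e^(−t/τ₁) = 0.456731, e^(−t/τ₂) = 0.234768.
C₂ = 4.980·[1 − (37.6566·0.456731 − 20.3635·0.234768)/(17.2931)] = 4.980·0.281895 = 1.40384 mg/L.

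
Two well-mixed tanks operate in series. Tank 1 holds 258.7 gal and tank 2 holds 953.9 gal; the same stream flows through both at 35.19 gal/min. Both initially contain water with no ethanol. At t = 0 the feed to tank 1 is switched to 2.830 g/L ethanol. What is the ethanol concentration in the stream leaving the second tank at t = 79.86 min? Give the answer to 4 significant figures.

Species balance on tank i: dCᵢ/dt = (Cᵢ₋₁ − Cᵢ)/τᵢ with τᵢ = Vᵢ/Q.
τ₁ = 258.7/35.19 = 7.35152 min; τ₂ = 953.9/35.19 = 27.1071 min.
Solving the cascade with C₁(0)=C₂(0)=0 gives C₂(t) = C_in[1 − (τ₁ e^(−t/τ₁) − τ₂ e^(−t/τ₂))/(τ₁ − τ₂)].
At t = 79.86: e^(−t/τ₁) = 1.91528e-05, e^(−t/τ₂) = 0.0525449.
C₂ = 2.830·[1 − (7.35152·1.91528e-05 − 27.1071·0.0525449)/(-19.7556)] = 2.830·0.927909 = 2.62598 g/L.

2.626 g/L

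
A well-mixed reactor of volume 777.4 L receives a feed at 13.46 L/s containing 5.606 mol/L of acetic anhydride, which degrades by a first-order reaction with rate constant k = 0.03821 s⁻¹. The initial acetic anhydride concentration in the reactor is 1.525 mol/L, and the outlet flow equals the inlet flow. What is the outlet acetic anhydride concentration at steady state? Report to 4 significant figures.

Species balance: V dC/dt = Q C_in − Q C − k V C.
Steady state (dC/dt = 0): C_ss = Q C_in/(Q + kV) = C_in/(1 + kV/Q).
C_ss = 13.46·5.606/(13.46 + 0.03821·777.4) = 75.4568/43.1645 = 1.74812 mol/L.

1.748 mol/L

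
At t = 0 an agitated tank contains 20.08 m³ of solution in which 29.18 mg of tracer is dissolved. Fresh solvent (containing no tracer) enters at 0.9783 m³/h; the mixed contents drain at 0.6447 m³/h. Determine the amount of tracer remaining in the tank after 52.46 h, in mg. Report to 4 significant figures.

Total volume: dV/dt = Q_in − Q_out = 0.333600 m³/h, so V(t) = 20.08 + 0.333600 t and V(52.46) = 37.5807 m³.
Species balance (pure solvent in): dm/dt = −Q_out · m/V(t).
Separate: dm/m = −Q_out dt/V(t) ⇒ ln(m/m₀) = −(Q_out/(Q_in−Q_out)) ln(V/V₀).
m = m₀ (V₀/V)^(Q_out/(Q_in−Q_out)) = 29.18 × (20.08/37.5807)^(1.93255) = 8.69046 mg.

8.690 mg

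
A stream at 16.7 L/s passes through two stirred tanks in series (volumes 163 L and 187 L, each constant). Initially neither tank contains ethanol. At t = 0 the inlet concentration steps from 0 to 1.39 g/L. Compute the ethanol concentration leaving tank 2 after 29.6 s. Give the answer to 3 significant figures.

Each tank obeys Vᵢ dCᵢ/dt = Q(Cᵢ₋₁ − Cᵢ), so τᵢ = Vᵢ/Q.
τ₁ = 163/16.7 = 9.7605 s; τ₂ = 187/16.7 = 11.198 s.
Tank 1: C₁ = C_in(1 − e^(−t/τ₁)). Tank 2 (τ₁ ≠ τ₂): C₂ = C_in[1 − (τ₁ e^(−t/τ₁) − τ₂ e^(−t/τ₂))/(τ₁ − τ₂)].
At t = 29.6: e^(−t/τ₁) = 0.048188, e^(−t/τ₂) = 0.071117.
C₂ = 1.39·[1 − (9.7605·0.048188 − 11.198·0.071117)/(-1.4371)] = 1.39·0.77316 = 1.0747 g/L.

1.07 g/L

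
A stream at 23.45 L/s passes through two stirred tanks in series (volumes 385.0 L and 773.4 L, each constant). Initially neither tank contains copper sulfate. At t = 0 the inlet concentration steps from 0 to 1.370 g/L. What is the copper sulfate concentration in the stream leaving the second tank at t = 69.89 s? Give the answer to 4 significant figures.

Time constants: τᵢ = Vᵢ/Q for each well-mixed tank.
τ₁ = 385.0/23.45 = 16.4179 s; τ₂ = 773.4/23.45 = 32.9808 s.
Solving the cascade with C₁(0)=C₂(0)=0 gives C₂(t) = C_in[1 − (τ₁ e^(−t/τ₁) − τ₂ e^(−t/τ₂))/(τ₁ − τ₂)].
At t = 69.89: e^(−t/τ₁) = 0.0141656, e^(−t/τ₂) = 0.120138.
C₂ = 1.370·[1 − (16.4179·0.0141656 − 32.9808·0.120138)/(-16.5629)] = 1.370·0.774817 = 1.06150 g/L.

1.061 g/L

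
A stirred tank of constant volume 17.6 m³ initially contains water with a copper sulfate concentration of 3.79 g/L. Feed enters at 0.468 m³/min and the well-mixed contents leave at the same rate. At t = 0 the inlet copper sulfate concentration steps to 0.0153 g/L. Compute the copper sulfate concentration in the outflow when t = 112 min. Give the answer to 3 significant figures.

Mass balance on the solute (V constant): V dC/dt = Q(C_in − C).
Rewrite as dC/dt + C/τ = C_in/τ, τ = V/Q = 37.607 min.
C approaches C_in exponentially: C(t) = C_in + (C₀ − C_in) e^(−t/τ).
C(112) = 0.0153 + (3.79 − 0.0153)·e^(−112/37.607) = 0.0153 + (3.7747)·0.050885 = 0.20738 g/L.

0.207 g/L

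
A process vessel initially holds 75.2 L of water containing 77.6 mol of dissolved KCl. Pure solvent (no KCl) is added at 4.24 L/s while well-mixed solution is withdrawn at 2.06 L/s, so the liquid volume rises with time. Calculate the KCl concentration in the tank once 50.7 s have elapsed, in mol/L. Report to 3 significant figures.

Let m(t) be the amount of KCl. Volume: V(t) = V₀ + (Q_in − Q_out) t = 75.2 + 2.1800 t; V(50.7) = 185.73 L.
Solute balance: dm/dt = 0 − Q_out C = −Q_out m/V(t).
dm/m = −Q_out dt/(V₀ + 2.1800 t); integrating gives ln(m/m₀) = −(Q_out/(Q_in−Q_out)) ln(V/V₀).
m = m₀ (V₀/V)^(Q_out/(Q_in−Q_out)) = 77.6 × (75.2/185.73)^(0.94495) = 33.023 mol.
C = m/V = 33.023/185.73 = 0.17781 mol/L.

0.178 mol/L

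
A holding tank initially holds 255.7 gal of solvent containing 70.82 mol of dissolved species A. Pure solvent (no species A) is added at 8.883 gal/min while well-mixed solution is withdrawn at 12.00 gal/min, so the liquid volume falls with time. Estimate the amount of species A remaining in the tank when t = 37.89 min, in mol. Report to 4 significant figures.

Total volume: dV/dt = Q_in − Q_out = -3.11700 gal/min, so V(t) = 255.7 − 3.11700 t and V(37.89) = 137.597 gal.
Species balance (pure solvent in): dm/dt = −Q_out · m/V(t).
dm/m = −Q_out dt/(V₀ − 3.11700 t); integrating gives ln(m/m₀) = −(Q_out/(Q_in−Q_out)) ln(V/V₀).
m = m₀ (V₀/V)^(Q_out/(Q_in−Q_out)) = 70.82 × (255.7/137.597)^(-3.84986) = 6.51740 mol.

6.517 mol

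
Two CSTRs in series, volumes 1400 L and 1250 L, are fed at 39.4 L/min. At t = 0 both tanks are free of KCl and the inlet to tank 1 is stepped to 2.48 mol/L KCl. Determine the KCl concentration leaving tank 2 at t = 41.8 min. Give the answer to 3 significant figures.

0.876 mol/L

Time constants: τᵢ = Vᵢ/Q for each well-mixed tank.
τ₁ = 1400/39.4 = 35.533 min; τ₂ = 1250/39.4 = 31.726 min.
Solving the cascade with C₁(0)=C₂(0)=0 gives C₂(t) = C_in[1 − (τ₁ e^(−t/τ₁) − τ₂ e^(−t/τ₂))/(τ₁ − τ₂)].
At t = 41.8: e^(−t/τ₁) = 0.30840, e^(−t/τ₂) = 0.26779.
C₂ = 2.48·[1 − (35.533·0.30840 − 31.726·0.26779)/(3.8071)] = 2.48·0.35326 = 0.87608 mol/L.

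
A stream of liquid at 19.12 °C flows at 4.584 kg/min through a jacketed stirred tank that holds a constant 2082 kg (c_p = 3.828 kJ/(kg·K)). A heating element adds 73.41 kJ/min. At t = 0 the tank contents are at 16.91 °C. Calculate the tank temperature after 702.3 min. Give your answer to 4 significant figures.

Unsteady energy balance on the tank contents: M c_p dT/dt = ṁ c_p (T_in − T) + 73.41.
Rearrange: dT/dt = (T_ss − T)/τ with τ = M/ṁ = 454.188 min and T_ss = T_in + Q̇/(ṁ c_p) = 23.3035 °C.
This is linear first-order; T(t) = T_ss + (T₀ − T_ss) e^(−t/τ).
T(702.3) = 23.3035 + (-6.39349)·e^(−702.3/454.188) = 23.3035 + (-6.39349)·0.213040 = 21.9414 °C.

21.94 °C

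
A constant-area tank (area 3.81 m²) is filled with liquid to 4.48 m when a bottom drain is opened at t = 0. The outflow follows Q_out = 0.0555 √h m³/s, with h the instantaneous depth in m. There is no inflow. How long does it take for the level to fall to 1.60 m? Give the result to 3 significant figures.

With no inflow, A dh/dt = −0.0555 √h.
This is separable: 2 d(√h)/dt = −0.0555/A, so √h = √h₀ − (0.0555/(2A)) t.
t = 2A(√h₀ − √h)/0.0555 = 2·3.81·(√4.48 − √1.60)/0.0555
  = 7.6200 × (2.1166 − 1.2649) / 0.0555 = 116.93 s.

117 s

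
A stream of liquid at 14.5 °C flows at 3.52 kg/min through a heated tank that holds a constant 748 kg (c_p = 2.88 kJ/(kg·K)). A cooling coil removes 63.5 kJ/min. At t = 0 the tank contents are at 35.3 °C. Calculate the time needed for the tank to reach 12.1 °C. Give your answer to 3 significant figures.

414 min

Heat balance on the well-mixed liquid: M c_p dT/dt = ṁ c_p (T_in − T) − 63.5.
τ = M/ṁ = 212.50 min; T_ss = T_in − Q̇/(ṁ c_p) = 8.2362 °C.
T(t) = T_ss + (T₀ − T_ss) e^(−t/τ). Set T = 12.1:
e^(−t/τ) = (12.1 − 8.2362)/(35.3 − 8.2362) = 0.14277
t = −212.50 · ln(0.14277) = 413.64 min.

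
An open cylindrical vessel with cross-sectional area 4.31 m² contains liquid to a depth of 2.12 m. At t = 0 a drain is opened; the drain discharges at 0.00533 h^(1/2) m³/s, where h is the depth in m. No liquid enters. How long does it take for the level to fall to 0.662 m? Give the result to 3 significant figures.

Volume balance on the tank: A dh/dt = −0.00533 √h.
Separate and integrate: 2(√h − √h₀) = −(0.00533/A) t.
t = 2A(√h₀ − √h)/0.00533 = 2·4.31·(√2.12 − √0.662)/0.00533
  = 8.6200 × (1.4560 − 0.81363) / 0.00533 = 1038.9 s.

1040 s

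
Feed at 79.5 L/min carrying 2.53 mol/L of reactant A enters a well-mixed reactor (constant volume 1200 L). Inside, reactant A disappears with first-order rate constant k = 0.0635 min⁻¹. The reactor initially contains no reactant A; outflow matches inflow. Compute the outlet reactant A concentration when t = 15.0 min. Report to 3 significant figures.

Species balance: V dC/dt = Q C_in − Q C − k V C.
This is linear with rate a = Q/V + k = 0.12975 min⁻¹.
C_ss = Q C_in/(Q + kV) = 1.2918 mol/L; C(t) = C_ss + (C₀ − C_ss) e^(−a t).
C(15.0) = 1.2918 + (-1.2918)·e^(−0.12975·15.0) = 1.2918 + (-1.2918)·0.14281 = 1.1073 mol/L.

1.11 mol/L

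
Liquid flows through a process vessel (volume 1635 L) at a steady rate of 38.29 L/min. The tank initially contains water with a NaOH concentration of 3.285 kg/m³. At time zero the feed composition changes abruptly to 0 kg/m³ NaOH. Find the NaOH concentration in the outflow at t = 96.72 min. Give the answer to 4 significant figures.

0.3411 kg/m³

Transient balance on the dissolved component: V dC/dt = Q(C_in − C).
Rewrite as dC/dt + C/τ = C_in/τ, τ = V/Q = 42.7004 min.
This is linear first-order; C(t) = C_in + (C₀ − C_in) e^(−t/τ).
C(96.72) = 0 + (3.285 − 0)·e^(−96.72/42.7004) = 0 + (3.28500)·0.103822 = 0.341054 kg/m³.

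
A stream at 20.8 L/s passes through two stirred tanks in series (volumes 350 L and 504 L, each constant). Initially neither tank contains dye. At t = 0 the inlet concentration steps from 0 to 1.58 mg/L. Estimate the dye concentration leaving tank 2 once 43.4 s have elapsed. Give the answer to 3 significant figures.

0.990 mg/L

Each tank obeys Vᵢ dCᵢ/dt = Q(Cᵢ₋₁ − Cᵢ), so τᵢ = Vᵢ/Q.
τ₁ = 350/20.8 = 16.827 s; τ₂ = 504/20.8 = 24.231 s.
Tank 1: C₁ = C_in(1 − e^(−t/τ₁)). Tank 2 (τ₁ ≠ τ₂): C₂ = C_in[1 − (τ₁ e^(−t/τ₁) − τ₂ e^(−t/τ₂))/(τ₁ − τ₂)].
At t = 43.4: e^(−t/τ₁) = 0.075835, e^(−t/τ₂) = 0.16677.
C₂ = 1.58·[1 − (16.827·0.075835 − 24.231·0.16677)/(-7.4038)] = 1.58·0.62654 = 0.98994 mg/L.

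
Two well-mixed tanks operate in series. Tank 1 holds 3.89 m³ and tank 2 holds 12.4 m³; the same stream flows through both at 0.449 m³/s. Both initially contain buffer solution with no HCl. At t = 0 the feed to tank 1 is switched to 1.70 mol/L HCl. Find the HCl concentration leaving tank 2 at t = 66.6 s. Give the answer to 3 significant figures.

Species balance on tank i: dCᵢ/dt = (Cᵢ₋₁ − Cᵢ)/τᵢ with τᵢ = Vᵢ/Q.
τ₁ = 3.89/0.449 = 8.6637 s; τ₂ = 12.4/0.449 = 27.617 s.
Solving the cascade with C₁(0)=C₂(0)=0 gives C₂(t) = C_in[1 − (τ₁ e^(−t/τ₁) − τ₂ e^(−t/τ₂))/(τ₁ − τ₂)].
At t = 66.6: e^(−t/τ₁) = 0.00045864, e^(−t/τ₂) = 0.089675.
C₂ = 1.70·[1 − (8.6637·0.00045864 − 27.617·0.089675)/(-18.953)] = 1.70·0.86954 = 1.4782 mol/L.

1.48 mol/L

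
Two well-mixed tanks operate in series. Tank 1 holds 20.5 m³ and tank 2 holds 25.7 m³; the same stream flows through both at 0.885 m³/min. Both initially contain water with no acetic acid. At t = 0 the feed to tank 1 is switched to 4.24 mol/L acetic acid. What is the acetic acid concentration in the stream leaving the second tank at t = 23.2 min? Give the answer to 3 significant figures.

Species balance on tank i: dCᵢ/dt = (Cᵢ₋₁ − Cᵢ)/τᵢ with τᵢ = Vᵢ/Q.
τ₁ = 20.5/0.885 = 23.164 min; τ₂ = 25.7/0.885 = 29.040 min.
Solving the cascade with C₁(0)=C₂(0)=0 gives C₂(t) = C_in[1 − (τ₁ e^(−t/τ₁) − τ₂ e^(−t/τ₂))/(τ₁ − τ₂)].
At t = 23.2: e^(−t/τ₁) = 0.36731, e^(−t/τ₂) = 0.44982.
C₂ = 4.24·[1 − (23.164·0.36731 − 29.040·0.44982)/(-5.8757)] = 4.24·0.22489 = 0.95353 mol/L.

0.954 mol/L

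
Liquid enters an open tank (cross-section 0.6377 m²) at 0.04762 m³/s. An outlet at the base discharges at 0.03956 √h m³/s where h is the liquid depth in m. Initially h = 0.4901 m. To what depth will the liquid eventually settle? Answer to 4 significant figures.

1.449 m

Level balance: A dh/dt = 0.04762 − 0.03956 √h. Setting dh/dt = 0:
Q_in = 0.03956 √h_ss ⇒ √h_ss = 0.04762/0.03956 = 1.20374.
h_ss = 1.20374² = 1.44899 m. (Since h₀ = 0.4901 m < h_ss, the level will rise toward this value.)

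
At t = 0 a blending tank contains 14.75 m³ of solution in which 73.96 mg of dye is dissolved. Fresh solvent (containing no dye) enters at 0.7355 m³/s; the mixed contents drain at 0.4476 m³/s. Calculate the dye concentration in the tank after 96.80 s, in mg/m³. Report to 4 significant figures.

0.3334 mg/m³

Let m(t) be the amount of dye. Volume: V(t) = V₀ + (Q_in − Q_out) t = 14.75 + 0.287900 t; V(96.80) = 42.6187 m³.
No dye enters, so dm/dt = −Q_out · (m/V).
Separate: dm/m = −Q_out dt/V(t) ⇒ ln(m/m₀) = −(Q_out/(Q_in−Q_out)) ln(V/V₀).
m = m₀ (V₀/V)^(Q_out/(Q_in−Q_out)) = 73.96 × (14.75/42.6187)^(1.55471) = 14.2094 mg.
C = m/V = 14.2094/42.6187 = 0.333407 mg/m³.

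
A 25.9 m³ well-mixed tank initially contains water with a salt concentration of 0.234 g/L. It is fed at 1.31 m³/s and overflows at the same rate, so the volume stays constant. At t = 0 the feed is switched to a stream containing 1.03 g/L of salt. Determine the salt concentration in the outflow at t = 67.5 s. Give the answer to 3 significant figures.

1.00 g/L

Unsteady species balance (constant V, well mixed): V dC/dt = Q(C_in − C).
Time constant τ = V/Q = 25.9/1.31 = 19.771 s.
This is linear first-order; C(t) = C_in + (C₀ − C_in) e^(−t/τ).
C(67.5) = 1.03 + (0.234 − 1.03)·e^(−67.5/19.771) = 1.03 + (-0.79600)·0.032906 = 1.0038 g/L.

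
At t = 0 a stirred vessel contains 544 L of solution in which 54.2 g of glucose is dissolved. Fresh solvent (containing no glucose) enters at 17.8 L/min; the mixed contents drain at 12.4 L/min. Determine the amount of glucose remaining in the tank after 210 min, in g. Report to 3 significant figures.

Let m(t) be the amount of glucose. Volume: V(t) = V₀ + (Q_in − Q_out) t = 544 + 5.4000 t; V(210) = 1678.0 L.
No glucose enters, so dm/dt = −Q_out · (m/V).
dm/m = −Q_out dt/(V₀ + 5.4000 t); integrating gives ln(m/m₀) = −(Q_out/(Q_in−Q_out)) ln(V/V₀).
m = m₀ (V₀/V)^(Q_out/(Q_in−Q_out)) = 54.2 × (544/1678.0)^(2.2963) = 4.0801 g.

4.08 g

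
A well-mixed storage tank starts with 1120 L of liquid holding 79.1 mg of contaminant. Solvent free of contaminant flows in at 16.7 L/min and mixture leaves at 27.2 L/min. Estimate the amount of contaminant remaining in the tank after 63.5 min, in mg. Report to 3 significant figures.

7.59 mg

Total volume: dV/dt = Q_in − Q_out = -10.500 L/min, so V(t) = 1120 − 10.500 t and V(63.5) = 453.25 L.
No contaminant enters, so dm/dt = −Q_out · (m/V).
Separate: dm/m = −Q_out dt/V(t) ⇒ ln(m/m₀) = −(Q_out/(Q_in−Q_out)) ln(V/V₀).
m = m₀ (V₀/V)^(Q_out/(Q_in−Q_out)) = 79.1 × (1120/453.25)^(-2.5905) = 7.5933 mg.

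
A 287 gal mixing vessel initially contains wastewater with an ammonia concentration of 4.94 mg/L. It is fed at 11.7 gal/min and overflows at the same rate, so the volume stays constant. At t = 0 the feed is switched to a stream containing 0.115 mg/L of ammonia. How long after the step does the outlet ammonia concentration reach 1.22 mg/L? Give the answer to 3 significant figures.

36.2 min

Species balance: V dC/dt = Q(C_in − C) ⇒ τ = V/Q = 24.530 min.
C(t) = C_in + (C₀ − C_in) e^(−t/τ). Set C = 1.22 and solve for t:
e^(−t/τ) = (C − C_in)/(C₀ − C_in) = (1.22 − 0.115)/(4.94 − 0.115) = 0.22902
t = −τ ln(…) = 24.530 × 1.4740 = 36.156 min.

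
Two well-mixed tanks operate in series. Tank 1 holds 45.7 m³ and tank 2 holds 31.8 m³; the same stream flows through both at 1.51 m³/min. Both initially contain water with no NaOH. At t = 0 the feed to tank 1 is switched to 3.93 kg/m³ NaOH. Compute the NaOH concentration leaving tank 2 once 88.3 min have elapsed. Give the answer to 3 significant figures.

Species balance on tank i: dCᵢ/dt = (Cᵢ₋₁ − Cᵢ)/τᵢ with τᵢ = Vᵢ/Q.
τ₁ = 45.7/1.51 = 30.265 min; τ₂ = 31.8/1.51 = 21.060 min.
Solving the cascade with C₁(0)=C₂(0)=0 gives C₂(t) = C_in[1 − (τ₁ e^(−t/τ₁) − τ₂ e^(−t/τ₂))/(τ₁ − τ₂)].
At t = 88.3: e^(−t/τ₁) = 0.054065, e^(−t/τ₂) = 0.015103.
C₂ = 3.93·[1 − (30.265·0.054065 − 21.060·0.015103)/(9.2053)] = 3.93·0.85680 = 3.3672 kg/m³.

3.37 kg/m³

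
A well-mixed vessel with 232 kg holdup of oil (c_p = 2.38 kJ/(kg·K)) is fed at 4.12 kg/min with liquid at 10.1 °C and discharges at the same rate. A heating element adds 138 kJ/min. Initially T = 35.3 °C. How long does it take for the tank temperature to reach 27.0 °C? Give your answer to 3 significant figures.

77.2 min

Unsteady energy balance on the tank contents: M c_p dT/dt = ṁ c_p (T_in − T) + 138.
τ = M/ṁ = 56.311 min; T_ss = T_in + Q̇/(ṁ c_p) = 24.174 °C.
T(t) = T_ss + (T₀ − T_ss) e^(−t/τ). Set T = 27.0:
e^(−t/τ) = (27.0 − 24.174)/(35.3 − 24.174) = 0.25403
t = −56.311 · ln(0.25403) = 77.163 min.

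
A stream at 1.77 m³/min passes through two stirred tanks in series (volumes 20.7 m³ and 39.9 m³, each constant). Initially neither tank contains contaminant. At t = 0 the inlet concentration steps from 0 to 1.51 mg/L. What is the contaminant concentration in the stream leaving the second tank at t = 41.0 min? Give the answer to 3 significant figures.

Species balance on tank i: dCᵢ/dt = (Cᵢ₋₁ − Cᵢ)/τᵢ with τᵢ = Vᵢ/Q.
τ₁ = 20.7/1.77 = 11.695 min; τ₂ = 39.9/1.77 = 22.542 min.
Solving the cascade with C₁(0)=C₂(0)=0 gives C₂(t) = C_in[1 − (τ₁ e^(−t/τ₁) − τ₂ e^(−t/τ₂))/(τ₁ − τ₂)].
At t = 41.0: e^(−t/τ₁) = 0.030023, e^(−t/τ₂) = 0.16222.
C₂ = 1.51·[1 − (11.695·0.030023 − 22.542·0.16222)/(-10.847)] = 1.51·0.69525 = 1.0498 mg/L.

1.05 mg/L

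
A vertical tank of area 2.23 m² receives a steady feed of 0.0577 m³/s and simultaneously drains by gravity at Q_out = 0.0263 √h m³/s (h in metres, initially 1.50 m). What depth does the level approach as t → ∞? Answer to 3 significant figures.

4.81 m

Level balance: A dh/dt = 0.0577 − 0.0263 √h. Setting dh/dt = 0:
Q_in = 0.0263 √h_ss ⇒ √h_ss = 0.0577/0.0263 = 2.1939.
h_ss = 2.1939² = 4.8133 m. (Since h₀ = 1.50 m < h_ss, the level will rise toward this value.)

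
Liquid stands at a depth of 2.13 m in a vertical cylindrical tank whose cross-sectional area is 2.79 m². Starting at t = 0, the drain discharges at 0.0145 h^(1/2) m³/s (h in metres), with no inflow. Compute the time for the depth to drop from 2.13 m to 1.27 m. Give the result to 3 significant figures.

128 s

A dh/dt = −Q_out = −0.0145 √h.
Separate and integrate: 2(√h − √h₀) = −(0.0145/A) t.
t = 2A(√h₀ − √h)/0.0145 = 2·2.79·(√2.13 − √1.27)/0.0145
  = 5.5800 × (1.4595 − 1.1269) / 0.0145 = 127.96 s.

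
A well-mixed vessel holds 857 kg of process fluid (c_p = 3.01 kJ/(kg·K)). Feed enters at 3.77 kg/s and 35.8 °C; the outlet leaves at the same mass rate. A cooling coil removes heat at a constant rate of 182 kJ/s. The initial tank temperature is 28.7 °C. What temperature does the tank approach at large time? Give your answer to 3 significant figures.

19.8 °C

Heat balance on the well-mixed liquid: M c_p dT/dt = ṁ c_p (T_in − T) − 182.
At steady state dT/dt = 0 ⇒ T_ss = T_in − Q̇/(ṁ c_p) = 35.8 − 182/(3.77·3.01) = 19.762 °C.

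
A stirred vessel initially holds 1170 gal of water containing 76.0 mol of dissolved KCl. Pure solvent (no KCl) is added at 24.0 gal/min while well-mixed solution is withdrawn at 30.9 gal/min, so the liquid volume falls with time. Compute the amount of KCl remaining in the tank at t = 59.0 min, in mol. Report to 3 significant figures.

11.2 mol

Let m(t) be the amount of KCl. Volume: V(t) = V₀ + (Q_in − Q_out) t = 1170 − 6.9000 t; V(59.0) = 762.90 gal.
Species balance (pure solvent in): dm/dt = −Q_out · m/V(t).
Separate: dm/m = −Q_out dt/V(t) ⇒ ln(m/m₀) = −(Q_out/(Q_in−Q_out)) ln(V/V₀).
m = m₀ (V₀/V)^(Q_out/(Q_in−Q_out)) = 76.0 × (1170/762.90)^(-4.4783) = 11.197 mol.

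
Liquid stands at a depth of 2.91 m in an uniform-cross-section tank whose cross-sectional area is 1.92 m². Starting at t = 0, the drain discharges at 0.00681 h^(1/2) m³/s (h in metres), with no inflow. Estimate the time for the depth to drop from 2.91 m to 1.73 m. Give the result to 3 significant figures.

A dh/dt = −Q_out = −0.00681 √h.
Separate and integrate: 2(√h − √h₀) = −(0.00681/A) t.
t = 2A(√h₀ − √h)/0.00681 = 2·1.92·(√2.91 − √1.73)/0.00681
  = 3.8400 × (1.7059 − 1.3153) / 0.00681 = 220.24 s.

220 s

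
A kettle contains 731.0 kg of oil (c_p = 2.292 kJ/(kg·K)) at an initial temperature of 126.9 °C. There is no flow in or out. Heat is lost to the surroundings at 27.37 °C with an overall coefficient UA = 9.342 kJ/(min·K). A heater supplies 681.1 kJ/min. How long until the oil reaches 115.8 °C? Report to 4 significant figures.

96.75 min

Lumped-capacitance energy balance: M c_p dT/dt = UA(T_amb − T) + Q̇.
τ = M c_p/UA = 179.346 min; T_ss = T_amb + Q̇/UA = 27.37 + 681.1/9.342 = 100.277 °C.
T(t) = T_ss + (T₀ − T_ss)e^(−t/τ); set T = 115.8:
t = −τ ln[(T − T_ss)/(T₀ − T_ss)] = −179.346 · ln(0.583063) = 96.7502 min.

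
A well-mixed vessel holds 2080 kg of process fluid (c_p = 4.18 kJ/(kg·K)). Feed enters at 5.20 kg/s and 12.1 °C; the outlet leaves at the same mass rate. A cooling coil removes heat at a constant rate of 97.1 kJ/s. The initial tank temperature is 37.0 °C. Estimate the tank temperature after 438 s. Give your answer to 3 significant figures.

17.5 °C

M c_p dT/dt = ṁ c_p (T_in − T) − Q̇.
τ = M/ṁ = 400.00 s; T_ss = T_in − Q̇/(ṁ c_p) = 12.1 − 97.1/(5.20·4.18) = 7.6328 °C.
Solution: T(t) = T_ss + (T₀ − T_ss) e^(−t/τ).
T(438) = 7.6328 + (29.367)·e^(−438/400.00) = 7.6328 + (29.367)·0.33454 = 17.457 °C.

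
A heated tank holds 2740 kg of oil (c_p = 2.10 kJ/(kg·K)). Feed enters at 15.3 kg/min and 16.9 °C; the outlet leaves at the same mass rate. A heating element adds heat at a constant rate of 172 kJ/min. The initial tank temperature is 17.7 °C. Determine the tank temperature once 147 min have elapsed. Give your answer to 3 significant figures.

M c_p dT/dt = ṁ c_p (T_in − T) + Q̇.
τ = M/ṁ = 179.08 min; T_ss = T_in + Q̇/(ṁ c_p) = 16.9 + 172/(15.3·2.10) = 22.253 °C.
T approaches T_ss exponentially: T(t) = T_ss + (T₀ − T_ss) e^(−t/τ).
T(147) = 22.253 + (-4.5533)·e^(−147/179.08) = 22.253 + (-4.5533)·0.44006 = 20.250 °C.

20.2 °C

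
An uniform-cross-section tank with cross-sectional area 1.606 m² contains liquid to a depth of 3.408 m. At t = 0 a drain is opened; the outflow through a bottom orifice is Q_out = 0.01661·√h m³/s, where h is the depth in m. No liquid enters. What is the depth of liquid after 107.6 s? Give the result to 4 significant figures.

1.663 m

Volume balance on the tank: A dh/dt = −0.01661 √h.
∫ h^(−1/2) dh = −(0.01661/A) ∫ dt, giving 2√h = 2√h₀ − (0.01661/A) t.
√h = √3.408 − 0.01661·107.6/(2·1.606) = 1.84608 − 0.556425 = 1.28965.
h = 1.28965² = 1.66320 m.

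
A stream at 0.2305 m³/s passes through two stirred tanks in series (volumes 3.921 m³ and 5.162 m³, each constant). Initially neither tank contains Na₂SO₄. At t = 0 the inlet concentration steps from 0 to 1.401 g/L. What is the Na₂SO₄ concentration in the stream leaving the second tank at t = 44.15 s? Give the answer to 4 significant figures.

0.9198 g/L

Each tank obeys Vᵢ dCᵢ/dt = Q(Cᵢ₋₁ − Cᵢ), so τᵢ = Vᵢ/Q.
τ₁ = 3.921/0.2305 = 17.0108 s; τ₂ = 5.162/0.2305 = 22.3948 s.
Tank 1: C₁ = C_in(1 − e^(−t/τ₁)). Tank 2 (τ₁ ≠ τ₂): C₂ = C_in[1 − (τ₁ e^(−t/τ₁) − τ₂ e^(−t/τ₂))/(τ₁ − τ₂)].
At t = 44.15: e^(−t/τ₁) = 0.0746158, e^(−t/τ₂) = 0.139256.
C₂ = 1.401·[1 − (17.0108·0.0746158 − 22.3948·0.139256)/(-5.38395)] = 1.401·0.656510 = 0.919770 g/L.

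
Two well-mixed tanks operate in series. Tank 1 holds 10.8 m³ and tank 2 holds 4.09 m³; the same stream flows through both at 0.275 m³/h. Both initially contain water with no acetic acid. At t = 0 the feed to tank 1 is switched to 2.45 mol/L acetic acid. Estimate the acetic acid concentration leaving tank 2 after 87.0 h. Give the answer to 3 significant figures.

2.02 mol/L

Each tank obeys Vᵢ dCᵢ/dt = Q(Cᵢ₋₁ − Cᵢ), so τᵢ = Vᵢ/Q.
τ₁ = 10.8/0.275 = 39.273 h; τ₂ = 4.09/0.275 = 14.873 h.
Tank 1: C₁ = C_in(1 − e^(−t/τ₁)). Tank 2 (τ₁ ≠ τ₂): C₂ = C_in[1 − (τ₁ e^(−t/τ₁) − τ₂ e^(−t/τ₂))/(τ₁ − τ₂)].
At t = 87.0: e^(−t/τ₁) = 0.10912, e^(−t/τ₂) = 0.0028810.
C₂ = 2.45·[1 − (39.273·0.10912 − 14.873·0.0028810)/(24.400)] = 2.45·0.82612 = 2.0240 mol/L.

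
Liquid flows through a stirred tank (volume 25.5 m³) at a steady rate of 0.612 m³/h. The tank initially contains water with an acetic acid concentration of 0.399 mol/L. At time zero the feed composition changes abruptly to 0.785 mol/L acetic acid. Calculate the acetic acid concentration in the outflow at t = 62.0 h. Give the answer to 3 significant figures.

0.698 mol/L

Mass balance on the solute (V constant): V dC/dt = Q(C_in − C).
Rewrite as dC/dt + C/τ = C_in/τ, τ = V/Q = 41.667 h.
Solution: C(t) = C_in + (C₀ − C_in) e^(−t/τ).
C(62.0) = 0.785 + (0.399 − 0.785)·e^(−62.0/41.667) = 0.785 + (-0.38600)·0.22582 = 0.69783 mol/L.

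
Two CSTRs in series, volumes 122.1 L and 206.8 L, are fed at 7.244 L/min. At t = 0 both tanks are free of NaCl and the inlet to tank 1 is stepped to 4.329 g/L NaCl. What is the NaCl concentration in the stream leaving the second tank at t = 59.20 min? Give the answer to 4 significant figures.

3.186 g/L

Each tank obeys Vᵢ dCᵢ/dt = Q(Cᵢ₋₁ − Cᵢ), so τᵢ = Vᵢ/Q.
τ₁ = 122.1/7.244 = 16.8553 min; τ₂ = 206.8/7.244 = 28.5478 min.
Tank 1: C₁ = C_in(1 − e^(−t/τ₁)). Tank 2 (τ₁ ≠ τ₂): C₂ = C_in[1 − (τ₁ e^(−t/τ₁) − τ₂ e^(−t/τ₂))/(τ₁ − τ₂)].
At t = 59.20: e^(−t/τ₁) = 0.0298299, e^(−t/τ₂) = 0.125718.
C₂ = 4.329·[1 − (16.8553·0.0298299 − 28.5478·0.125718)/(-11.6924)] = 4.329·0.736055 = 3.18638 g/L.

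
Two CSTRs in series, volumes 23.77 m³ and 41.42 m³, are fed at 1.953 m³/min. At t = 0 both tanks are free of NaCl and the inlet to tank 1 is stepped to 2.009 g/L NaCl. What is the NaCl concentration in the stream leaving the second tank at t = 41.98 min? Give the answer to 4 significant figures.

1.444 g/L

Species balance on tank i: dCᵢ/dt = (Cᵢ₋₁ − Cᵢ)/τᵢ with τᵢ = Vᵢ/Q.
τ₁ = 23.77/1.953 = 12.1710 min; τ₂ = 41.42/1.953 = 21.2084 min.
Solving the cascade with C₁(0)=C₂(0)=0 gives C₂(t) = C_in[1 − (τ₁ e^(−t/τ₁) − τ₂ e^(−t/τ₂))/(τ₁ − τ₂)].
At t = 41.98: e^(−t/τ₁) = 0.0317718, e^(−t/τ₂) = 0.138151.
C₂ = 2.009·[1 − (12.1710·0.0317718 − 21.2084·0.138151)/(-9.03738)] = 2.009·0.718583 = 1.44363 g/L.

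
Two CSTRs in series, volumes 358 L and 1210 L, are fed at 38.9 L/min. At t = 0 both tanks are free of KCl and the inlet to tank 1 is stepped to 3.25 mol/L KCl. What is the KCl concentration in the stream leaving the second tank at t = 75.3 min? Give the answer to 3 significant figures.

2.84 mol/L

Each tank obeys Vᵢ dCᵢ/dt = Q(Cᵢ₋₁ − Cᵢ), so τᵢ = Vᵢ/Q.
τ₁ = 358/38.9 = 9.2031 min; τ₂ = 1210/38.9 = 31.105 min.
Tank 1: C₁ = C_in(1 − e^(−t/τ₁)). Tank 2 (τ₁ ≠ τ₂): C₂ = C_in[1 − (τ₁ e^(−t/τ₁) − τ₂ e^(−t/τ₂))/(τ₁ − τ₂)].
At t = 75.3: e^(−t/τ₁) = 0.00027963, e^(−t/τ₂) = 0.088850.
C₂ = 3.25·[1 − (9.2031·0.00027963 − 31.105·0.088850)/(-21.902)] = 3.25·0.87393 = 2.8403 mol/L.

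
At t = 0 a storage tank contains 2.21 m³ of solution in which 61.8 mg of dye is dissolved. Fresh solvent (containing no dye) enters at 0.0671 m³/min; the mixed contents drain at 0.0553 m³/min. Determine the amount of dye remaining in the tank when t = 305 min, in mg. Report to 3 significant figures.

0.667 mg

Total volume: dV/dt = Q_in − Q_out = 0.011800 m³/min, so V(t) = 2.21 + 0.011800 t and V(305) = 5.8090 m³.
No dye enters, so dm/dt = −Q_out · (m/V).
Separate: dm/m = −Q_out dt/V(t) ⇒ ln(m/m₀) = −(Q_out/(Q_in−Q_out)) ln(V/V₀).
m = m₀ (V₀/V)^(Q_out/(Q_in−Q_out)) = 61.8 × (2.21/5.8090)^(4.6864) = 0.66688 mg.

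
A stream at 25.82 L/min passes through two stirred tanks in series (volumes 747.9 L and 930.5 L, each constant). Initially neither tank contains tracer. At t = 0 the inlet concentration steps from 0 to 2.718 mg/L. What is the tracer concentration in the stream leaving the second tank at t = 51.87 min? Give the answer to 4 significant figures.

Each tank obeys Vᵢ dCᵢ/dt = Q(Cᵢ₋₁ − Cᵢ), so τᵢ = Vᵢ/Q.
τ₁ = 747.9/25.82 = 28.9659 min; τ₂ = 930.5/25.82 = 36.0380 min.
Solving the cascade with C₁(0)=C₂(0)=0 gives C₂(t) = C_in[1 − (τ₁ e^(−t/τ₁) − τ₂ e^(−t/τ₂))/(τ₁ − τ₂)].
At t = 51.87: e^(−t/τ₁) = 0.166839, e^(−t/τ₂) = 0.237090.
C₂ = 2.718·[1 − (28.9659·0.166839 − 36.0380·0.237090)/(-7.07204)] = 2.718·0.475174 = 1.29152 mg/L.

1.292 mg/L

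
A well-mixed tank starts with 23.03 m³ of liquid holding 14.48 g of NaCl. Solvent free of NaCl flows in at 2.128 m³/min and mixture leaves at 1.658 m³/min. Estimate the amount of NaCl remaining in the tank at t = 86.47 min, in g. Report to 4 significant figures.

Total volume: dV/dt = Q_in − Q_out = 0.470000 m³/min, so V(t) = 23.03 + 0.470000 t and V(86.47) = 63.6709 m³.
No NaCl enters, so dm/dt = −Q_out · (m/V).
Separate: dm/m = −Q_out dt/V(t) ⇒ ln(m/m₀) = −(Q_out/(Q_in−Q_out)) ln(V/V₀).
m = m₀ (V₀/V)^(Q_out/(Q_in−Q_out)) = 14.48 × (23.03/63.6709)^(3.52766) = 0.400671 g.

0.4007 g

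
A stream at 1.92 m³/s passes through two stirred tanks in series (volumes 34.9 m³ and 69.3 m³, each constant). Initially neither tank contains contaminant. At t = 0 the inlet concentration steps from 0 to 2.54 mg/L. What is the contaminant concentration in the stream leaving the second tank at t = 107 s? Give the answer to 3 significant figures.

2.28 mg/L

Each tank obeys Vᵢ dCᵢ/dt = Q(Cᵢ₋₁ − Cᵢ), so τᵢ = Vᵢ/Q.
τ₁ = 34.9/1.92 = 18.177 s; τ₂ = 69.3/1.92 = 36.094 s.
Tank 1: C₁ = C_in(1 − e^(−t/τ₁)). Tank 2 (τ₁ ≠ τ₂): C₂ = C_in[1 − (τ₁ e^(−t/τ₁) − τ₂ e^(−t/τ₂))/(τ₁ − τ₂)].
At t = 107: e^(−t/τ₁) = 0.0027766, e^(−t/τ₂) = 0.051586.
C₂ = 2.54·[1 − (18.177·0.0027766 − 36.094·0.051586)/(-17.917)] = 2.54·0.89889 = 2.2832 mg/L.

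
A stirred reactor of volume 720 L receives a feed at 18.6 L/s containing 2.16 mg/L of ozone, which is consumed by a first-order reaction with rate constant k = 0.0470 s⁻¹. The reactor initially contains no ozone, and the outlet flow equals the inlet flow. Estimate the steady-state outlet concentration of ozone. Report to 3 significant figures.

V dC/dt = Q(C_in − C) − k V C.
At steady state: 0 = Q C_in − (Q + kV) C_ss, so C_ss = Q C_in/(Q + kV).
C_ss = 18.6·2.16/(18.6 + 0.0470·720) = 40.176/52.440 = 0.76613 mg/L.

0.766 mg/L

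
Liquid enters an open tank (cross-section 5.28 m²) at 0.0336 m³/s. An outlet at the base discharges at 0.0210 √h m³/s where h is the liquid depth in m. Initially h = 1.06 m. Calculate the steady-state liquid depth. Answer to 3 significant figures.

A dh/dt = Q_in − 0.0210 √h. Steady state requires inflow = outflow:
Q_in = 0.0210 √h_ss ⇒ √h_ss = 0.0336/0.0210 = 1.6000.
h_ss = 1.6000² = 2.5600 m. (Since h₀ = 1.06 m < h_ss, the level will rise toward this value.)

2.56 m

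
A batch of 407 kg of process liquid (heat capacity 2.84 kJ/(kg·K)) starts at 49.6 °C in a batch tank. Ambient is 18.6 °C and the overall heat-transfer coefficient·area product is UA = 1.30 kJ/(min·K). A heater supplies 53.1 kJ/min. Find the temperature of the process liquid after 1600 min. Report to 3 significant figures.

M c_p dT/dt = −UA(T − T_amb) + Q̇.
dT/dt = (T_ss − T)/τ with T_ss = T_amb + Q̇/UA = 18.6 + 53.1/1.30 = 59.446 °C, τ = M c_p/UA = 407·2.84/1.30 = 889.14 min.
Solution: T(t) = T_ss + (T₀ − T_ss) e^(−t/τ).
T(1600) = 59.446 + (-9.8462)·0.16538 = 57.818 °C.

57.8 °C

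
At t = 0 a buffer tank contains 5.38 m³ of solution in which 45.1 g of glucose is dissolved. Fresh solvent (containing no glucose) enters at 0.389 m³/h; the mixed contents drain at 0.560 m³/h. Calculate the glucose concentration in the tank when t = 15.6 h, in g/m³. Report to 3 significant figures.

1.77 g/m³

Let m(t) be the amount of glucose. Volume: V(t) = V₀ + (Q_in − Q_out) t = 5.38 − 0.17100 t; V(15.6) = 2.7124 m³.
Species balance (pure solvent in): dm/dt = −Q_out · m/V(t).
dm/m = −Q_out dt/(V₀ − 0.17100 t); integrating gives ln(m/m₀) = −(Q_out/(Q_in−Q_out)) ln(V/V₀).
m = m₀ (V₀/V)^(Q_out/(Q_in−Q_out)) = 45.1 × (5.38/2.7124)^(-3.2749) = 4.7879 g.
C = m/V = 4.7879/2.7124 = 1.7652 g/m³.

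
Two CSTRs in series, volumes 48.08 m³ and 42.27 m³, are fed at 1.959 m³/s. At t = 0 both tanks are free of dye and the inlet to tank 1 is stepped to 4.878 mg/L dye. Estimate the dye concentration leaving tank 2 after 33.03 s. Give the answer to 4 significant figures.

Time constants: τᵢ = Vᵢ/Q for each well-mixed tank.
τ₁ = 48.08/1.959 = 24.5431 s; τ₂ = 42.27/1.959 = 21.5773 s.
Tank 1: C₁ = C_in(1 − e^(−t/τ₁)). Tank 2 (τ₁ ≠ τ₂): C₂ = C_in[1 − (τ₁ e^(−t/τ₁) − τ₂ e^(−t/τ₂))/(τ₁ − τ₂)].
At t = 33.03: e^(−t/τ₁) = 0.260333, e^(−t/τ₂) = 0.216368.
C₂ = 4.878·[1 − (24.5431·0.260333 − 21.5773·0.216368)/(2.96580)] = 4.878·0.419808 = 2.04782 mg/L.

2.048 mg/L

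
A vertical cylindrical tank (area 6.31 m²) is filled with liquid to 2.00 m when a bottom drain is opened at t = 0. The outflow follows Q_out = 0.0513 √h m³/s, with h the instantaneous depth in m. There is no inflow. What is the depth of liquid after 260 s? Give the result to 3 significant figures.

With no inflow, A dh/dt = −0.0513 √h.
Separate and integrate: 2(√h − √h₀) = −(0.0513/A) t.
√h = √2.00 − 0.0513·260/(2·6.31) = 1.4142 − 1.0569 = 0.35732.
h = 0.35732² = 0.12768 m.

0.128 m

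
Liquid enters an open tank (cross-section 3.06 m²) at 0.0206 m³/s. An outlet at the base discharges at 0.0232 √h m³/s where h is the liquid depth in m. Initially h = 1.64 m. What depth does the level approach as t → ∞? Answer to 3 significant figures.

Mass balance (ρ constant): A dh/dt = Q_in − 0.0232 √h. At steady state dh/dt = 0:
Q_in = 0.0232 √h_ss ⇒ √h_ss = 0.0206/0.0232 = 0.88793.
h_ss = 0.88793² = 0.78842 m. (Since h₀ = 1.64 m > h_ss, the level will fall toward this value.)

0.788 m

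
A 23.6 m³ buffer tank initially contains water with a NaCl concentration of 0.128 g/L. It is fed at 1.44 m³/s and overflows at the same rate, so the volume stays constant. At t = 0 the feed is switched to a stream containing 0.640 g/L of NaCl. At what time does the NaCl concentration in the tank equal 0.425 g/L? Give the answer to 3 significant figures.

14.2 s

Unsteady species balance (constant V, well mixed): V dC/dt = Q(C_in − C), so τ = V/Q = 16.389 s.
C(t) = C_in + (C₀ − C_in) e^(−t/τ). Set C = 0.425 and solve for t:
e^(−t/τ) = (C − C_in)/(C₀ − C_in) = (0.425 − 0.640)/(0.128 − 0.640) = 0.41992
t = −τ ln(…) = 16.389 × 0.86769 = 14.220 s.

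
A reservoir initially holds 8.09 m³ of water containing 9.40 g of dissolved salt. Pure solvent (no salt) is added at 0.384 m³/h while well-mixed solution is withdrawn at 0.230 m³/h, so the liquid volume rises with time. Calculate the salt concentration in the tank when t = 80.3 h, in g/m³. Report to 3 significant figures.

0.115 g/m³

Total volume: dV/dt = Q_in − Q_out = 0.15400 m³/h, so V(t) = 8.09 + 0.15400 t and V(80.3) = 20.456 m³.
No salt enters, so dm/dt = −Q_out · (m/V).
Separate: dm/m = −Q_out dt/V(t) ⇒ ln(m/m₀) = −(Q_out/(Q_in−Q_out)) ln(V/V₀).
m = m₀ (V₀/V)^(Q_out/(Q_in−Q_out)) = 9.40 × (8.09/20.456)^(1.4935) = 2.3520 g.
C = m/V = 2.3520/20.456 = 0.11498 g/m³.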